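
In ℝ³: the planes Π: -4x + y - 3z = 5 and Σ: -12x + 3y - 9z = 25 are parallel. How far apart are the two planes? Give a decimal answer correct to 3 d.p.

0.654

Rescale Σ by 1/3: -4x + y - 3z = 25/3. Then distance = |5 − (25/3)| / √26 ≈ 0.654.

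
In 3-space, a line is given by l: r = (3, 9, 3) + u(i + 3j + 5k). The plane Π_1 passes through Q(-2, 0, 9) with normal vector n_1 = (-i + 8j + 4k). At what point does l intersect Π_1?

Π_1: n_1·r = n_1·Q gives -x + 8y + 4z = 38.
Substitute r = (3, 9, 3) + t(1, 3, 5) into the plane: 81 + 43t = 38, so t = -1.
Intersection: (3, 9, 3) + (-1)·(1, 3, 5) = (2, 6, -2).

(2, 6, -2)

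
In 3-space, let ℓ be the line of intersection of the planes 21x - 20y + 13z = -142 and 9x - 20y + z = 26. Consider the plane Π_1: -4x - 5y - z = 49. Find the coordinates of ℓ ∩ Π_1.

Direction of ℓ: (21, -20, 13) × (9, -20, 1) = (240, 96, -240).
A point on ℓ: solving the two plane equations with x = -20 gives (-20, -10, 6).
Substitute r = (-20, -10, 6) + t(240, 96, -240) into the plane: 124 + (-1200)t = 49, so t = 1/16.
Intersection: (-20, -10, 6) + (1/16)·(240, 96, -240) = (-5, -4, -9).

(-5, -4, -9)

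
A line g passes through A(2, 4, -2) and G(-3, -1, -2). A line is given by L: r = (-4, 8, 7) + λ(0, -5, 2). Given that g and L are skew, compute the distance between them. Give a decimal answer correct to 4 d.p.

A direction vector for g is G − A = (-5, -5, 0).
Common perpendicular direction n = (-5, -5, 0) × (0, -5, 2) = (-10, 10, 25).
With w = (-4, 8, 7) − (2, 4, -2) = (-6, 4, 9), w · n = 325.
Distance = |w · n| / |n| = |325| / √825 ≈ 11.3150.

11.3150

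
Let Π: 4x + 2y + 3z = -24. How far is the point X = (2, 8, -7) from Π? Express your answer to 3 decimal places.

n·X − d = (4)·(2) + (2)·(8) + (3)·(-7) − (-24) = 27; |n| = √29.
Distance = |27| / √29 = 27/√29 ≈ 5.014.

5.014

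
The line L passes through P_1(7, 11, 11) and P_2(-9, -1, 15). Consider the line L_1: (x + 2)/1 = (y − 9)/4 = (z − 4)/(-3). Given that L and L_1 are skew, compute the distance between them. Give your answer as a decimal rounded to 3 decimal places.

A direction vector for L is P_2 − P_1 = (-16, -12, 4).
L_1 has direction (1, 4, -3) through (-2, 9, 4).
Common perpendicular direction n = (-16, -12, 4) × (1, 4, -3) = (20, -44, -52).
With w = (-2, 9, 4) − (7, 11, 11) = (-9, -2, -7), w · n = 272.
Distance = |w · n| / |n| = |272| / √5040 ≈ 3.831.

3.831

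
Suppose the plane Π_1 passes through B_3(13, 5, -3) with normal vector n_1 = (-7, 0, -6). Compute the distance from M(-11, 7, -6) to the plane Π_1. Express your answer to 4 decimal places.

20.1745

Π_1: n_1·r = n_1·B_3 gives -7x - 6z = -73.
n·M − d = (-7)·(-11) + (0)·(7) + (-6)·(-6) − (-73) = 186; |n| = √85.
Distance = |186| / √85 = 186/√85 ≈ 20.1745.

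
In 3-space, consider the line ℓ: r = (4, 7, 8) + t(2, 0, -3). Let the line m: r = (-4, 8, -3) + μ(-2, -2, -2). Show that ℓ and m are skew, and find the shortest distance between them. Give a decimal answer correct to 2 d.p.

8.27

Common perpendicular direction n = (2, 0, -3) × (-2, -2, -2) = (-6, 10, -4).
With w = (-4, 8, -3) − (4, 7, 8) = (-8, 1, -11), w · n = 102.
Since n ≠ 0 the lines are not parallel, and w · n = 102 ≠ 0 so they do not intersect; hence they are skew.
Distance = |w · n| / |n| = |102| / √152 ≈ 8.27.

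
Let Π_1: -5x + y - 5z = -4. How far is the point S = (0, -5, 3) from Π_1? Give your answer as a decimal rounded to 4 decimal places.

n·S − d = (-5)·(0) + (1)·(-5) + (-5)·(3) − (-4) = -16; |n| = √51.
Distance = |-16| / √51 = 16/√51 ≈ 2.2404.

2.2404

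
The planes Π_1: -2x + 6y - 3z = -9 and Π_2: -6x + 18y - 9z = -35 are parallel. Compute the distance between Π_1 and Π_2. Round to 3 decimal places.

Rescale Π_2 by 1/3: -2x + 6y - 3z = -35/3. Then distance = |-9 − (-35/3)| / √49 ≈ 0.381.

0.381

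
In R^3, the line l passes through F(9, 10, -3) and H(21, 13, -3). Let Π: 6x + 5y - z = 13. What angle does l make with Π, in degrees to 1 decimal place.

63.3

A direction vector for l is H − F = (12, 3, 0).
sin θ = |n·v| / (|n||v|) = |87| / (√62 · √153) = 0.89326.
θ ≈ 63.3°.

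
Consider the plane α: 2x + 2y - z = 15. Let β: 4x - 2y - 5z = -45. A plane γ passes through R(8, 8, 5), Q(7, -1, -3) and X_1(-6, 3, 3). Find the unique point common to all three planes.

RQ = (-1, -9, -8), RX_1 = (-14, -5, -2); a normal to γ is RQ × RX_1 = (-22, 110, -121).
Using R: γ has equation -22x + 110y - 121z = 99.
Solving the 3×3 linear system 2x + 2y - z = 15, 4x - 2y - 5z = -45, -22x + 110y - 121z = 99 (e.g. by elimination or Cramer's rule, determinant = 2376) gives (2, 9, 7).

(2, 9, 7)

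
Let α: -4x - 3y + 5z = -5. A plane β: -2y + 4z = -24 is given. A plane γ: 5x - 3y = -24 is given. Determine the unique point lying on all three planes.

(-6, -2, -7)

Solving the 3×3 linear system -4x - 3y + 5z = -5, -2y + 4z = -24, 5x - 3y = -24 (e.g. by elimination or Cramer's rule, determinant = -58) gives (-6, -2, -7).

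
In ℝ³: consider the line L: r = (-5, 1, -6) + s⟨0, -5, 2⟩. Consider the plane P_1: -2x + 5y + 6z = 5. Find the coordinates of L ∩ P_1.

(-5, 11, -10)

Substitute r = (-5, 1, -6) + t(0, -5, 2) into the plane: -21 + (-13)t = 5, so t = -2.
Intersection: (-5, 1, -6) + (-2)·(0, -5, 2) = (-5, 11, -10).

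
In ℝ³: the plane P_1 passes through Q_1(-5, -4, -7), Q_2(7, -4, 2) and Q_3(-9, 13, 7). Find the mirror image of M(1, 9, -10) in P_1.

(-11, -7, 6)

Q_1Q_2 = (12, 0, 9), Q_1Q_3 = (-4, 17, 14); a normal to P_1 is Q_1Q_2 × Q_1Q_3 = (-153, -204, 204).
Using Q_1: P_1 has equation -153x - 204y + 204z = 153.
λ = (n·M − d)/|n|² = (-4029 − 153)/106641 = -2/51.
Reflection = M − 2λn = (1, 9, -10) − (-4/51)·(-153, -204, 204) = (-11, -7, 6).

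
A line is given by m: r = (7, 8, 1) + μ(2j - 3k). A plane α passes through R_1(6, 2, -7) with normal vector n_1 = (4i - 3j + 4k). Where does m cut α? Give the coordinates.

(7, 10, -2)

α: n_1·r = n_1·R_1 gives 4x - 3y + 4z = -10.
Substitute r = (7, 8, 1) + t(0, 2, -3) into the plane: 8 + (-18)t = -10, so t = 1.
Intersection: (7, 8, 1) + 1·(0, 2, -3) = (7, 10, -2).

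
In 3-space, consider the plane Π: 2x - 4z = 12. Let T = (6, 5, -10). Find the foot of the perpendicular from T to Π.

Foot = T − λn with λ = (n·T − d)/|n|² = (52 − 12)/20 = 2.
Foot = (6, 5, -10) − 2·(2, 0, -4) = (2, 5, -2).

(2, 5, -2)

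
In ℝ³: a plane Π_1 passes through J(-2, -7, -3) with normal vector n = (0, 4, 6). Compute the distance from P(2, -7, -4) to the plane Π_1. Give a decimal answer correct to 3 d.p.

0.832

Π_1: n·r = n·J gives 4y + 6z = -46.
n·P − d = (0)·(2) + (4)·(-7) + (6)·(-4) − (-46) = -6; |n| = √52.
Distance = |-6| / √52 = 6/√52 ≈ 0.832.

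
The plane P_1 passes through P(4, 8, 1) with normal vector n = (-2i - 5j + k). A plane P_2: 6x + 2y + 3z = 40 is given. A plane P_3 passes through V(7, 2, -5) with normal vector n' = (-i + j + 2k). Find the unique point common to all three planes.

P_1: n·r = n·P gives -2x - 5y + z = -47.
P_3: n'·r = n'·V gives -x + y + 2z = -15.
Solving the 3×3 linear system -2x - 5y + z = -47, 6x + 2y + 3z = 40, -x + y + 2z = -15 (e.g. by elimination or Cramer's rule, determinant = 81) gives (8, 5, -6).

(8, 5, -6)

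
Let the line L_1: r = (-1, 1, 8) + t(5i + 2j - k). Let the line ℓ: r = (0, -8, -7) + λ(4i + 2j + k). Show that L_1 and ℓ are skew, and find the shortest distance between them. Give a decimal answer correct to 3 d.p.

Common perpendicular direction n = (5, 2, -1) × (4, 2, 1) = (4, -9, 2).
With w = (0, -8, -7) − (-1, 1, 8) = (1, -9, -15), w · n = 55.
Since n ≠ 0 the lines are not parallel, and w · n = 55 ≠ 0 so they do not intersect; hence they are skew.
Distance = |w · n| / |n| = |55| / √101 ≈ 5.473.

5.473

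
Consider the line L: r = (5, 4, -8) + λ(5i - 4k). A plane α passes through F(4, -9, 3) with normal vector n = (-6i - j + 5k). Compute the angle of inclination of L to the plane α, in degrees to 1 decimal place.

82.6

α: n·r = n·F gives -6x - y + 5z = 0.
sin θ = |n·v| / (|n||v|) = |-50| / (√62 · √41) = 0.99170.
θ ≈ 82.6°.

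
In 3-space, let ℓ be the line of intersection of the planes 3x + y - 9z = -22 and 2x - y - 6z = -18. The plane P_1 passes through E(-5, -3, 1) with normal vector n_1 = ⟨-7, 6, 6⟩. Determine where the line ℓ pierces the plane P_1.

(1, 2, 3)

Direction of ℓ: (3, 1, -9) × (2, -1, -6) = (-15, 0, -5).
A point on ℓ: solving the two plane equations with x = 7 gives (7, 2, 5).
P_1: n_1·r = n_1·E gives -7x + 6y + 6z = 23.
Substitute r = (7, 2, 5) + t(-15, 0, -5) into the plane: -7 + 75t = 23, so t = 2/5.
Intersection: (7, 2, 5) + (2/5)·(-15, 0, -5) = (1, 2, 3).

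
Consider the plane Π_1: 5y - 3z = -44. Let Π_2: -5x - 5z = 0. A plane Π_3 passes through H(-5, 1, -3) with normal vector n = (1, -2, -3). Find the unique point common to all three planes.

Π_3: n·r = n·H gives x - 2y - 3z = 2.
Solving the 3×3 linear system 5y - 3z = -44, -5x - 5z = 0, x - 2y - 3z = 2 (e.g. by elimination or Cramer's rule, determinant = -130) gives (-3, -7, 3).

(-3, -7, 3)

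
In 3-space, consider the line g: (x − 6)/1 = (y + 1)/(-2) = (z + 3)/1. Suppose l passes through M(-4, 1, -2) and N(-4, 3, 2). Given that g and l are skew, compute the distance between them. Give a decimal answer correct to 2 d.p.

g has direction (1, -2, 1) through (6, -1, -3).
A direction vector for l is N − M = (0, 2, 4).
Common perpendicular direction n = (1, -2, 1) × (0, 2, 4) = (-10, -4, 2).
With w = (-4, 1, -2) − (6, -1, -3) = (-10, 2, 1), w · n = 94.
Distance = |w · n| / |n| = |94| / √120 ≈ 8.58.

8.58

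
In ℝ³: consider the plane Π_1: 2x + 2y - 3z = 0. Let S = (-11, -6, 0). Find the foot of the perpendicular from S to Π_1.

(-7, -2, -6)

Foot = S − λn with λ = (n·S − d)/|n|² = (-34 − 0)/17 = -2.
Foot = (-11, -6, 0) − (-2)·(2, 2, -3) = (-7, -2, -6).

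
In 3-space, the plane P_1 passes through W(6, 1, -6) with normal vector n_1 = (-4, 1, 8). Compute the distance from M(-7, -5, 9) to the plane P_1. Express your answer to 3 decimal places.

P_1: n_1·r = n_1·W gives -4x + y + 8z = -71.
n·M − d = (-4)·(-7) + (1)·(-5) + (8)·(9) − (-71) = 166; |n| = √81.
Distance = |166| / √81 = 166/√81 ≈ 18.444.

18.444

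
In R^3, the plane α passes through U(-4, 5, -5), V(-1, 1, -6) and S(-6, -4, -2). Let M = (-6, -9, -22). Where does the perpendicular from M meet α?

(3, -6, -7)

UV = (3, -4, -1), US = (-2, -9, 3); a normal to α is UV × US = (-21, -7, -35).
Using U: α has equation -21x - 7y - 35z = 224.
Foot = M − λn with λ = (n·M − d)/|n|² = (959 − 224)/1715 = 3/7.
Foot = (-6, -9, -22) − (3/7)·(-21, -7, -35) = (3, -6, -7).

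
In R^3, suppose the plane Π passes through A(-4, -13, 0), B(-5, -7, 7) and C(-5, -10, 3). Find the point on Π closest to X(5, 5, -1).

AB = (-1, 6, 7), AC = (-1, 3, 3); a normal to Π is AB × AC = (-3, -4, 3).
Using A: Π has equation -3x - 4y + 3z = 64.
Foot = X − λn with λ = (n·X − d)/|n|² = (-38 − 64)/34 = -3.
Foot = (5, 5, -1) − (-3)·(-3, -4, 3) = (-4, -7, 8).

(-4, -7, 8)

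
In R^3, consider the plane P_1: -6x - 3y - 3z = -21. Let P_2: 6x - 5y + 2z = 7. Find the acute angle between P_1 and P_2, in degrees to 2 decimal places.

62.89

cos θ = |n₁·n₂| / (|n₁||n₂|) = |-27| / (√54 · √65).
θ = arccos(0.45573) ≈ 62.89°.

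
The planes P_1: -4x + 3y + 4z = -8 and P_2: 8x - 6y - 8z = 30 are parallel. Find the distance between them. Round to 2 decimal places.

1.09

Rescale P_2 by 1/(-2): -4x + 3y + 4z = -15. Then distance = |-8 − (-15)| / √41 ≈ 1.09.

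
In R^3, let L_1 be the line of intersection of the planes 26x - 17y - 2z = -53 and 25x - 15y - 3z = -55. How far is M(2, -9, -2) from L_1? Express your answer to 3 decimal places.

Direction of L_1: (26, -17, -2) × (25, -15, -3) = (21, 28, 35).
A point on L_1: solving the two plane equations with x = -4 gives (-4, -3, 0).
Taking (-4, -3, 0) on L_1 with direction v = (21, 28, 35): w = M − (-4, -3, 0) = (6, -6, -2), and w × v = (-154, -252, 294).
Distance = |w × v| / |v| = √173656 / √2450 ≈ 8.419.

8.419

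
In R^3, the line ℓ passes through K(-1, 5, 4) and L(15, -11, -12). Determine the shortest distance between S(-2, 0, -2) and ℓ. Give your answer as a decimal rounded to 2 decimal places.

A direction vector for ℓ is L − K = (16, -16, -16).
Taking (-1, 5, 4) on ℓ with direction v = (16, -16, -16): w = S − (-1, 5, 4) = (-1, -5, -6), and w × v = (-16, -112, 96).
Distance = |w × v| / |v| = √22016 / √768 ≈ 5.35.

5.35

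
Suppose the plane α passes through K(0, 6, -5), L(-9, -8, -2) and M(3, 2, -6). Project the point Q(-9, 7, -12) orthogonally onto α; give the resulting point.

(-6, 7, -3)

KL = (-9, -14, 3), KM = (3, -4, -1); a normal to α is KL × KM = (26, 0, 78).
Using K: α has equation 26x + 78z = -390.
Foot = Q − λn with λ = (n·Q − d)/|n|² = (-1170 − (-390))/6760 = -3/26.
Foot = (-9, 7, -12) − (-3/26)·(26, 0, 78) = (-6, 7, -3).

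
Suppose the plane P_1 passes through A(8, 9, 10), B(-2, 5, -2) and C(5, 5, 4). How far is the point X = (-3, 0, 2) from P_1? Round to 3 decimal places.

5.818

AB = (-10, -4, -12), AC = (-3, -4, -6); a normal to P_1 is AB × AC = (-24, -24, 28).
Using A: P_1 has equation -24x - 24y + 28z = -128.
n·X − d = (-24)·(-3) + (-24)·(0) + (28)·(2) − (-128) = 256; |n| = √1936.
Distance = |256| / √1936 = 256/√1936 ≈ 5.818.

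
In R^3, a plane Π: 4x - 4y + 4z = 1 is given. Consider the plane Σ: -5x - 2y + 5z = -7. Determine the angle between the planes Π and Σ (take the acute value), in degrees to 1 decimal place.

81.0

cos θ = |n₁·n₂| / (|n₁||n₂|) = |8| / (√48 · √54).
θ = arccos(0.15713) ≈ 81.0°.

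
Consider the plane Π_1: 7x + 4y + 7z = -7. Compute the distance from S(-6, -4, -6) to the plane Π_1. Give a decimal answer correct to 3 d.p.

n·S − d = (7)·(-6) + (4)·(-4) + (7)·(-6) − (-7) = -93; |n| = √114.
Distance = |-93| / √114 = 93/√114 ≈ 8.710.

8.710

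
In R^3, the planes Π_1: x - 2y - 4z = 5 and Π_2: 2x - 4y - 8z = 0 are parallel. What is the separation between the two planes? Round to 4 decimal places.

Rescale Π_2 by 1/2: x - 2y - 4z = 0. Then distance = |5 − 0| / √21 ≈ 1.0911.

1.0911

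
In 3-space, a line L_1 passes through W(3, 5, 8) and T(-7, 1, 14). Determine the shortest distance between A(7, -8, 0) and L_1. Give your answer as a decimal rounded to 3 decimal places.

A direction vector for L_1 is T − W = (-10, -4, 6).
Taking (3, 5, 8) on L_1 with direction v = (-10, -4, 6): w = A − (3, 5, 8) = (4, -13, -8), and w × v = (-110, 56, -146).
Distance = |w × v| / |v| = √36552 / √152 ≈ 15.507.

15.507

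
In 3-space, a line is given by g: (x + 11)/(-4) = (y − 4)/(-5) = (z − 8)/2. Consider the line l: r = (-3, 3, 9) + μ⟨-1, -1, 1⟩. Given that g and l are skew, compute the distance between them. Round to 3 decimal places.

g has direction (-4, -5, 2) through (-11, 4, 8).
Common perpendicular direction n = (-4, -5, 2) × (-1, -1, 1) = (-3, 2, -1).
With w = (-3, 3, 9) − (-11, 4, 8) = (8, -1, 1), w · n = -27.
Distance = |w · n| / |n| = |-27| / √14 ≈ 7.216.

7.216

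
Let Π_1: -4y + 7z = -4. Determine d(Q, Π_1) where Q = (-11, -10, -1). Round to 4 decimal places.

4.5893

n·Q − d = (0)·(-11) + (-4)·(-10) + (7)·(-1) − (-4) = 37; |n| = √65.
Distance = |37| / √65 = 37/√65 ≈ 4.5893.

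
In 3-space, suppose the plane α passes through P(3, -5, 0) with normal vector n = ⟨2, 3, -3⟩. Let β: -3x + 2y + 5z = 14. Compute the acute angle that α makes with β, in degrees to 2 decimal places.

58.75

α: n·r = n·P gives 2x + 3y - 3z = -9.
cos θ = |n₁·n₂| / (|n₁||n₂|) = |-15| / (√22 · √38).
θ = arccos(0.51879) ≈ 58.75°.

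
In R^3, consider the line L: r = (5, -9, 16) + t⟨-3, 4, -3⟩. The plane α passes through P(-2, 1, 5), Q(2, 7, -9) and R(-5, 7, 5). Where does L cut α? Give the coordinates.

(-4, 3, 7)

PQ = (4, 6, -14), PR = (-3, 6, 0); a normal to α is PQ × PR = (84, 42, 42).
Using P: α has equation 84x + 42y + 42z = 84.
Substitute r = (5, -9, 16) + t(-3, 4, -3) into the plane: 714 + (-210)t = 84, so t = 3.
Intersection: (5, -9, 16) + 3·(-3, 4, -3) = (-4, 3, 7).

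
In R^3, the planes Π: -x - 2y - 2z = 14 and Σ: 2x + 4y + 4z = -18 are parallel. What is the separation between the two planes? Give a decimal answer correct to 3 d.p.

Rescale Σ by 1/(-2): -x - 2y - 2z = 9. Then distance = |14 − 9| / √9 ≈ 1.667.

1.667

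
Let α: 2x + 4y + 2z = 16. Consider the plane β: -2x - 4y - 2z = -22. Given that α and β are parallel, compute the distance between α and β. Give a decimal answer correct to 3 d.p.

1.225

Rescale β by 1/(-1): 2x + 4y + 2z = 22. Then distance = |16 − 22| / √24 ≈ 1.225.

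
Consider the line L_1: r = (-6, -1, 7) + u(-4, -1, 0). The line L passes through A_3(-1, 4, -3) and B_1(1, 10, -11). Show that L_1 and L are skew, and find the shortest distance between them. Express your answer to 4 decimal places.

2.5222

A direction vector for L is B_1 − A_3 = (2, 6, -8).
Common perpendicular direction n = (-4, -1, 0) × (2, 6, -8) = (8, -32, -22).
With w = (-1, 4, -3) − (-6, -1, 7) = (5, 5, -10), w · n = 100.
Since n ≠ 0 the lines are not parallel, and w · n = 100 ≠ 0 so they do not intersect; hence they are skew.
Distance = |w · n| / |n| = |100| / √1572 ≈ 2.5222.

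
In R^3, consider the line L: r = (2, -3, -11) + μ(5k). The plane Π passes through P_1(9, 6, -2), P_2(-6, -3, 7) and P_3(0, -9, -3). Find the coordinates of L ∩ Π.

(2, -3, -1)

P_1P_2 = (-15, -9, 9), P_1P_3 = (-9, -15, -1); a normal to Π is P_1P_2 × P_1P_3 = (144, -96, 144).
Using P_1: Π has equation 144x - 96y + 144z = 432.
Substitute r = (2, -3, -11) + t(0, 0, 5) into the plane: -1008 + 720t = 432, so t = 2.
Intersection: (2, -3, -11) + 2·(0, 0, 5) = (2, -3, -1).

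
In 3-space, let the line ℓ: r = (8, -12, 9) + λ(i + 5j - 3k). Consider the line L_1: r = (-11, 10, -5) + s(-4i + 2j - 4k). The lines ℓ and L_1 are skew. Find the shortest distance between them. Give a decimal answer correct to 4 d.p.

10.1327

Common perpendicular direction n = (1, 5, -3) × (-4, 2, -4) = (-14, 16, 22).
With w = (-11, 10, -5) − (8, -12, 9) = (-19, 22, -14), w · n = 310.
Distance = |w · n| / |n| = |310| / √936 ≈ 10.1327.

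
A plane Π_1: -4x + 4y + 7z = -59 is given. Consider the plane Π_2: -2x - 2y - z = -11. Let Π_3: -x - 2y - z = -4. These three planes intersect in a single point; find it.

Solving the 3×3 linear system -4x + 4y + 7z = -59, -2x - 2y - z = -11, -x - 2y - z = -4 (e.g. by elimination or Cramer's rule, determinant = 10) gives (7, 1, -5).

(7, 1, -5)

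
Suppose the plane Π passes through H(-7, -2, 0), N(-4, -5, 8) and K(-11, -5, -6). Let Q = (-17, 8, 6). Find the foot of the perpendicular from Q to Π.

(-5, 4, 0)

HN = (3, -3, 8), HK = (-4, -3, -6); a normal to Π is HN × HK = (42, -14, -21).
Using H: Π has equation 42x - 14y - 21z = -266.
Foot = Q − λn with λ = (n·Q − d)/|n|² = (-952 − (-266))/2401 = -2/7.
Foot = (-17, 8, 6) − (-2/7)·(42, -14, -21) = (-5, 4, 0).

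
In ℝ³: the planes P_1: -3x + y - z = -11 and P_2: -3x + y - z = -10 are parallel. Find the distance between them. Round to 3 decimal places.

0.302

Same normal n = (-3, 1, -1) with |n| = √11; distance = |-11 − (-10)| / |n| = 1/√11 ≈ 0.302.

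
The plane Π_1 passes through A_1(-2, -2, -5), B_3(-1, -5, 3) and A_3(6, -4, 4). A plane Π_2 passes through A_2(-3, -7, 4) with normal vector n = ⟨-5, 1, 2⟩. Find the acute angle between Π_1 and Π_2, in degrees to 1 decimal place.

A_1B_3 = (1, -3, 8), A_1A_3 = (8, -2, 9); a normal to Π_1 is A_1B_3 × A_1A_3 = (-11, 55, 22).
Using A_1: Π_1 has equation -11x + 55y + 22z = -198.
Π_2: n·r = n·A_2 gives -5x + y + 2z = 16.
cos θ = |n₁·n₂| / (|n₁||n₂|) = |154| / (√3630 · √30).
θ = arccos(0.46667) ≈ 62.2°.

62.2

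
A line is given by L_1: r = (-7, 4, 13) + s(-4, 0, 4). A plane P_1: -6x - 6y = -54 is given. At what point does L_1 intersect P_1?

(5, 4, 1)

Substitute r = (-7, 4, 13) + t(-4, 0, 4) into the plane: 18 + 24t = -54, so t = -3.
Intersection: (-7, 4, 13) + (-3)·(-4, 0, 4) = (5, 4, 1).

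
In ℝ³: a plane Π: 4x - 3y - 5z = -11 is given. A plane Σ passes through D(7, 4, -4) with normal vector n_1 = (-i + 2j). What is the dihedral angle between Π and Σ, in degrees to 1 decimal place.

Σ: n_1·r = n_1·D gives -x + 2y = 1.
cos θ = |n₁·n₂| / (|n₁||n₂|) = |-10| / (√50 · √5).
θ = arccos(0.63246) ≈ 50.8°.

50.8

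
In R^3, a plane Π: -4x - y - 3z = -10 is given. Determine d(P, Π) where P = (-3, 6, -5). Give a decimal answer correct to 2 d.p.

n·P − d = (-4)·(-3) + (-1)·(6) + (-3)·(-5) − (-10) = 31; |n| = √26.
Distance = |31| / √26 = 31/√26 ≈ 6.08.

6.08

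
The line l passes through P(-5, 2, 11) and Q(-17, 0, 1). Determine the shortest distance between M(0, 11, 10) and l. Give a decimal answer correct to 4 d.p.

A direction vector for l is Q − P = (-12, -2, -10).
Taking (-5, 2, 11) on l with direction v = (-12, -2, -10): w = M − (-5, 2, 11) = (5, 9, -1), and w × v = (-92, 62, 98).
Distance = |w × v| / |v| = √21912 / √248 ≈ 9.3997.

9.3997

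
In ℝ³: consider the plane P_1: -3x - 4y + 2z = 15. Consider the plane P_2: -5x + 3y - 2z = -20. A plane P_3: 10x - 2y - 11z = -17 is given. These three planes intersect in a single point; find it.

Solving the 3×3 linear system -3x - 4y + 2z = 15, -5x + 3y - 2z = -20, 10x - 2y - 11z = -17 (e.g. by elimination or Cramer's rule, determinant = 371) gives (1, -3, 3).

(1, -3, 3)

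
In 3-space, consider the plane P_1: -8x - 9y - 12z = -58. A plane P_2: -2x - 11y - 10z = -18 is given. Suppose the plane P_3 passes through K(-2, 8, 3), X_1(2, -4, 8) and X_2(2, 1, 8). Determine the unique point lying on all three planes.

(2, -6, 8)

KX_1 = (4, -12, 5), KX_2 = (4, -7, 5); a normal to P_3 is KX_1 × KX_2 = (-25, 0, 20).
Using K: P_3 has equation -25x + 20z = 110.
Solving the 3×3 linear system -8x - 9y - 12z = -58, -2x - 11y - 10z = -18, -25x + 20z = 110 (e.g. by elimination or Cramer's rule, determinant = 2450) gives (2, -6, 8).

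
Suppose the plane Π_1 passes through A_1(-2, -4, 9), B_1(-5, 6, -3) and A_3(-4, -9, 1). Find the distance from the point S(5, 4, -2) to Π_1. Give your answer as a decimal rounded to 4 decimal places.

A_1B_1 = (-3, 10, -12), A_1A_3 = (-2, -5, -8); a normal to Π_1 is A_1B_1 × A_1A_3 = (-140, 0, 35).
Using A_1: Π_1 has equation -140x + 35z = 595.
n·S − d = (-140)·(5) + (0)·(4) + (35)·(-2) − 595 = -1365; |n| = √20825.
Distance = |-1365| / √20825 = 1365/√20825 ≈ 9.4589.

9.4589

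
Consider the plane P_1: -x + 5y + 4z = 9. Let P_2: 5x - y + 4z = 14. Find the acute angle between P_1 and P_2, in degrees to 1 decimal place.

cos θ = |n₁·n₂| / (|n₁||n₂|) = |6| / (√42 · √42).
θ = arccos(0.14286) ≈ 81.8°.

81.8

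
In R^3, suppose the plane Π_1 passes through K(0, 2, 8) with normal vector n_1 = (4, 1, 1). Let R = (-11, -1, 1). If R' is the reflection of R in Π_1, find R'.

(13, 5, 7)

Π_1: n_1·r = n_1·K gives 4x + y + z = 10.
λ = (n·R − d)/|n|² = (-44 − 10)/18 = -3.
Reflection = R − 2λn = (-11, -1, 1) − (-6)·(4, 1, 1) = (13, 5, 7).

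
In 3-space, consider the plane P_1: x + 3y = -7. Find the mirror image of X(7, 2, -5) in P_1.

λ = (n·X − d)/|n|² = (13 − (-7))/10 = 2.
Reflection = X − 2λn = (7, 2, -5) − 4·(1, 3, 0) = (3, -10, -5).

(3, -10, -5)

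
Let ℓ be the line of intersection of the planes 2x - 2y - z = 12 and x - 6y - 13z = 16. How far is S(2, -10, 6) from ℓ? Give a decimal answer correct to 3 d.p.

Direction of ℓ: (2, -2, -1) × (1, -6, -13) = (20, 25, -10).
A point on ℓ: solving the two plane equations with x = 0 gives (0, -7, 2).
Taking (0, -7, 2) on ℓ with direction v = (20, 25, -10): w = S − (0, -7, 2) = (2, -3, 4), and w × v = (-70, 100, 110).
Distance = |w × v| / |v| = √27000 / √1125 ≈ 4.899.

4.899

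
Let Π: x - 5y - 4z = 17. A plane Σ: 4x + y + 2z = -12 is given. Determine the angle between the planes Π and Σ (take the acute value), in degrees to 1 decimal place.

cos θ = |n₁·n₂| / (|n₁||n₂|) = |-9| / (√42 · √21).
θ = arccos(0.30305) ≈ 72.4°.

72.4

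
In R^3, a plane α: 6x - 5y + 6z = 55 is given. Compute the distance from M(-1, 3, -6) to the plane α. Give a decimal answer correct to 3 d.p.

n·M − d = (6)·(-1) + (-5)·(3) + (6)·(-6) − 55 = -112; |n| = √97.
Distance = |-112| / √97 = 112/√97 ≈ 11.372.

11.372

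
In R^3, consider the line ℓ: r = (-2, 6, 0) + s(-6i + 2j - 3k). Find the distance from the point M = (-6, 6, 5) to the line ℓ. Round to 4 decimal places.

Taking (-2, 6, 0) on ℓ with direction v = (-6, 2, -3): w = M − (-2, 6, 0) = (-4, 0, 5), and w × v = (-10, -42, -8).
Distance = |w × v| / |v| = √1928 / √49 ≈ 6.2727.

6.2727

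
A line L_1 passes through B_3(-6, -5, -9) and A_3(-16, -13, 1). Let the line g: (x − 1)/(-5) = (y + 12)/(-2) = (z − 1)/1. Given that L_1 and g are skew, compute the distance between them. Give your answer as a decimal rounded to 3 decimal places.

3.542

A direction vector for L_1 is A_3 − B_3 = (-10, -8, 10).
g has direction (-5, -2, 1) through (1, -12, 1).
Common perpendicular direction n = (-10, -8, 10) × (-5, -2, 1) = (12, -40, -20).
With w = (1, -12, 1) − (-6, -5, -9) = (7, -7, 10), w · n = 164.
Distance = |w · n| / |n| = |164| / √2144 ≈ 3.542.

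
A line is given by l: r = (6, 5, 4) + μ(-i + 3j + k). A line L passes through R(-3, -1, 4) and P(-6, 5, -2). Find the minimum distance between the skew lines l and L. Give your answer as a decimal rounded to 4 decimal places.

A direction vector for L is P − R = (-3, 6, -6).
Common perpendicular direction n = (-1, 3, 1) × (-3, 6, -6) = (-24, -9, 3).
With w = (-3, -1, 4) − (6, 5, 4) = (-9, -6, 0), w · n = 270.
Distance = |w · n| / |n| = |270| / √666 ≈ 10.4623.

10.4623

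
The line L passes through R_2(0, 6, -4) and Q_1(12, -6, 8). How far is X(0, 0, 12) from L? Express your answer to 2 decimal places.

11.43

A direction vector for L is Q_1 − R_2 = (12, -12, 12).
Taking (0, 6, -4) on L with direction v = (12, -12, 12): w = X − (0, 6, -4) = (0, -6, 16), and w × v = (120, 192, 72).
Distance = |w × v| / |v| = √56448 / √432 ≈ 11.43.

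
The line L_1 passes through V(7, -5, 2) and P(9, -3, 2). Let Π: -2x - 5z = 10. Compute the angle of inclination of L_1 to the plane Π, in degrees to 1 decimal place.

A direction vector for L_1 is P − V = (2, 2, 0).
sin θ = |n·v| / (|n||v|) = |-4| / (√29 · √8) = 0.26261.
θ ≈ 15.2°.

15.2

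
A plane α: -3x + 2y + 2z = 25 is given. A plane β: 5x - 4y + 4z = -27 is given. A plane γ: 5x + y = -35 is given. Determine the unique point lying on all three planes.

(-7, 0, 2)

Solving the 3×3 linear system -3x + 2y + 2z = 25, 5x - 4y + 4z = -27, 5x + y = -35 (e.g. by elimination or Cramer's rule, determinant = 102) gives (-7, 0, 2).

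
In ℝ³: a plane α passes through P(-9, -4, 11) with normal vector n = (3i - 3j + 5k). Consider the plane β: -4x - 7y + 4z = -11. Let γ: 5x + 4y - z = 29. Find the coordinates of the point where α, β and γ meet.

(6, 1, 5)

α: n·r = n·P gives 3x - 3y + 5z = 40.
Solving the 3×3 linear system 3x - 3y + 5z = 40, -4x - 7y + 4z = -11, 5x + 4y - z = 29 (e.g. by elimination or Cramer's rule, determinant = 20) gives (6, 1, 5).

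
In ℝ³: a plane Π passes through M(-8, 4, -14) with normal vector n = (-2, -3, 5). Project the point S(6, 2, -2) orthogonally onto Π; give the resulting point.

Π: n·r = n·M gives -2x - 3y + 5z = -66.
Foot = S − λn with λ = (n·S − d)/|n|² = (-28 − (-66))/38 = 1.
Foot = (6, 2, -2) − 1·(-2, -3, 5) = (8, 5, -7).

(8, 5, -7)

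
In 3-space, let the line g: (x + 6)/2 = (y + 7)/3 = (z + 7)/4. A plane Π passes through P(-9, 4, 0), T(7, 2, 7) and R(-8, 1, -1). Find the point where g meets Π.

g has direction (2, 3, 4) through (-6, -7, -7).
PT = (16, -2, 7), PR = (1, -3, -1); a normal to Π is PT × PR = (23, 23, -46).
Using P: Π has equation 23x + 23y - 46z = -115.
Substitute r = (-6, -7, -7) + t(2, 3, 4) into the plane: 23 + (-69)t = -115, so t = 2.
Intersection: (-6, -7, -7) + 2·(2, 3, 4) = (-2, -1, 1).

(-2, -1, 1)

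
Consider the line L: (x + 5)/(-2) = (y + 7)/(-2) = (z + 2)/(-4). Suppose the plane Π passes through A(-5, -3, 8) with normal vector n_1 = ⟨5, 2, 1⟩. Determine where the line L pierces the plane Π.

L has direction (-2, -2, -4) through (-5, -7, -2).
Π: n_1·r = n_1·A gives 5x + 2y + z = -23.
Substitute r = (-5, -7, -2) + t(-2, -2, -4) into the plane: -41 + (-18)t = -23, so t = -1.
Intersection: (-5, -7, -2) + (-1)·(-2, -2, -4) = (-3, -5, 2).

(-3, -5, 2)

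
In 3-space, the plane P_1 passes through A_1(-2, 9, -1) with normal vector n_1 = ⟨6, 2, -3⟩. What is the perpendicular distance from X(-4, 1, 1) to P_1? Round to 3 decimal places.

4.857

P_1: n_1·r = n_1·A_1 gives 6x + 2y - 3z = 9.
n·X − d = (6)·(-4) + (2)·(1) + (-3)·(1) − 9 = -34; |n| = √49.
Distance = |-34| / √49 = 34/√49 ≈ 4.857.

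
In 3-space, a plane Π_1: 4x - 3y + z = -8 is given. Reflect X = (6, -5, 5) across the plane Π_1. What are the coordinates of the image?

(-10, 7, 1)

λ = (n·X − d)/|n|² = (44 − (-8))/26 = 2.
Reflection = X − 2λn = (6, -5, 5) − 4·(4, -3, 1) = (-10, 7, 1).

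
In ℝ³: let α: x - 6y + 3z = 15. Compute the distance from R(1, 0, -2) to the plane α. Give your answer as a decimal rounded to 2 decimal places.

2.95

n·R − d = (1)·(1) + (-6)·(0) + (3)·(-2) − 15 = -20; |n| = √46.
Distance = |-20| / √46 = 20/√46 ≈ 2.95.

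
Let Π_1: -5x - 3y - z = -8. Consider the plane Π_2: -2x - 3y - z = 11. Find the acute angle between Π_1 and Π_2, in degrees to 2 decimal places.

25.38

cos θ = |n₁·n₂| / (|n₁||n₂|) = |20| / (√35 · √14).
θ = arccos(0.90351) ≈ 25.38°.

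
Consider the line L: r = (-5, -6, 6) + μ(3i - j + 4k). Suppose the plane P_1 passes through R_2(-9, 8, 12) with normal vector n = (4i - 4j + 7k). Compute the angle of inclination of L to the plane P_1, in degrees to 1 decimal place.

P_1: n·r = n·R_2 gives 4x - 4y + 7z = 16.
sin θ = |n·v| / (|n||v|) = |44| / (√81 · √26) = 0.95879.
θ ≈ 73.5°.

73.5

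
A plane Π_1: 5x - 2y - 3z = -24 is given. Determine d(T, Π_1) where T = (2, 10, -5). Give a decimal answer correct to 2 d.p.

4.70

n·T − d = (5)·(2) + (-2)·(10) + (-3)·(-5) − (-24) = 29; |n| = √38.
Distance = |29| / √38 = 29/√38 ≈ 4.70.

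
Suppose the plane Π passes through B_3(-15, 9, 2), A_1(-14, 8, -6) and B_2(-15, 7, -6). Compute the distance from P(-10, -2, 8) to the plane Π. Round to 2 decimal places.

B_3A_1 = (1, -1, -8), B_3B_2 = (0, -2, -8); a normal to Π is B_3A_1 × B_3B_2 = (-8, 8, -2).
Using B_3: Π has equation -8x + 8y - 2z = 188.
n·P − d = (-8)·(-10) + (8)·(-2) + (-2)·(8) − 188 = -140; |n| = √132.
Distance = |-140| / √132 = 140/√132 ≈ 12.19.

12.19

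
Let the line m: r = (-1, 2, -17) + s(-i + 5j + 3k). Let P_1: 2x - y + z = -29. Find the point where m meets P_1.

Substitute r = (-1, 2, -17) + t(-1, 5, 3) into the plane: -21 + (-4)t = -29, so t = 2.
Intersection: (-1, 2, -17) + 2·(-1, 5, 3) = (-3, 12, -11).

(-3, 12, -11)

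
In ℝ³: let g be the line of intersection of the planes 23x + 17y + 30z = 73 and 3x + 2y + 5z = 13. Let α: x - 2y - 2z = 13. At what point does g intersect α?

(5, -6, 2)

Direction of g: (23, 17, 30) × (3, 2, 5) = (25, -25, -5).
A point on g: solving the two plane equations with x = 0 gives (0, -1, 3).
Substitute r = (0, -1, 3) + t(25, -25, -5) into the plane: -4 + 85t = 13, so t = 1/5.
Intersection: (0, -1, 3) + (1/5)·(25, -25, -5) = (5, -6, 2).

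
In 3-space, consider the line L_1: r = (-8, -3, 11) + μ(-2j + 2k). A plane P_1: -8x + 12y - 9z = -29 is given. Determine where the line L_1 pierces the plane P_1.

(-8, -1, 9)

Substitute r = (-8, -3, 11) + t(0, -2, 2) into the plane: -71 + (-42)t = -29, so t = -1.
Intersection: (-8, -3, 11) + (-1)·(0, -2, 2) = (-8, -1, 9).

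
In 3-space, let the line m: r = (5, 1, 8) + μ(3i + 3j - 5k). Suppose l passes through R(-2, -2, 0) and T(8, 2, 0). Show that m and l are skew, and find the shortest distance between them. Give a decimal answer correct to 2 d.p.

2.71

A direction vector for l is T − R = (10, 4, 0).
Common perpendicular direction n = (3, 3, -5) × (10, 4, 0) = (20, -50, -18).
With w = (-2, -2, 0) − (5, 1, 8) = (-7, -3, -8), w · n = 154.
Since n ≠ 0 the lines are not parallel, and w · n = 154 ≠ 0 so they do not intersect; hence they are skew.
Distance = |w · n| / |n| = |154| / √3224 ≈ 2.71.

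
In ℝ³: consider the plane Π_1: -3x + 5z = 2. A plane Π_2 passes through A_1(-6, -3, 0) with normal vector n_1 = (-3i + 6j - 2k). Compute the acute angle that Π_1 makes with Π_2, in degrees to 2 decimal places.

88.60

Π_2: n_1·r = n_1·A_1 gives -3x + 6y - 2z = 0.
cos θ = |n₁·n₂| / (|n₁||n₂|) = |-1| / (√34 · √49).
θ = arccos(0.02450) ≈ 88.60°.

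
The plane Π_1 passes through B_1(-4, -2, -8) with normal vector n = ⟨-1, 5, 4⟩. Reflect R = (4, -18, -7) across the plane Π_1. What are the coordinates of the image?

Π_1: n·r = n·B_1 gives -x + 5y + 4z = -38.
λ = (n·R − d)/|n|² = (-122 − (-38))/42 = -2.
Reflection = R − 2λn = (4, -18, -7) − (-4)·(-1, 5, 4) = (0, 2, 9).

(0, 2, 9)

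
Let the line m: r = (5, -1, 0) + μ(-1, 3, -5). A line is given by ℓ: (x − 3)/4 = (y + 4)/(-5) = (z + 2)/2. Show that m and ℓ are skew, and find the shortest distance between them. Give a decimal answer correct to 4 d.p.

ℓ has direction (4, -5, 2) through (3, -4, -2).
Common perpendicular direction n = (-1, 3, -5) × (4, -5, 2) = (-19, -18, -7).
With w = (3, -4, -2) − (5, -1, 0) = (-2, -3, -2), w · n = 106.
Since n ≠ 0 the lines are not parallel, and w · n = 106 ≠ 0 so they do not intersect; hence they are skew.
Distance = |w · n| / |n| = |106| / √734 ≈ 3.9125.

3.9125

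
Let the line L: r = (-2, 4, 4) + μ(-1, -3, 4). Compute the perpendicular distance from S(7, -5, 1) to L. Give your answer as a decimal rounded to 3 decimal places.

Taking (-2, 4, 4) on L with direction v = (-1, -3, 4): w = S − (-2, 4, 4) = (9, -9, -3), and w × v = (-45, -33, -36).
Distance = |w × v| / |v| = √4410 / √26 ≈ 13.024.

13.024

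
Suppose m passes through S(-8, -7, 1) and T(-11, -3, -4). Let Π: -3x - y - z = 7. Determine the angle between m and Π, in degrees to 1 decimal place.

25.2

A direction vector for m is T − S = (-3, 4, -5).
sin θ = |n·v| / (|n||v|) = |10| / (√11 · √50) = 0.42640.
θ ≈ 25.2°.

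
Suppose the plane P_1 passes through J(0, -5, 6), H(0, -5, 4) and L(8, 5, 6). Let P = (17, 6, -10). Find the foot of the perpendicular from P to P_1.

(12, 10, -10)

JH = (0, 0, -2), JL = (8, 10, 0); a normal to P_1 is JH × JL = (20, -16, 0).
Using J: P_1 has equation 20x - 16y = 80.
Foot = P − λn with λ = (n·P − d)/|n|² = (244 − 80)/656 = 1/4.
Foot = (17, 6, -10) − (1/4)·(20, -16, 0) = (12, 10, -10).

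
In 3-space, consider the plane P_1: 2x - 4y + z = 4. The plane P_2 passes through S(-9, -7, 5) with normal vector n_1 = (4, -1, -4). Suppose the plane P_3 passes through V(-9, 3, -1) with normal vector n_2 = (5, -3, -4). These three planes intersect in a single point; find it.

(-7, -3, 6)

P_2: n_1·r = n_1·S gives 4x - y - 4z = -49.
P_3: n_2·r = n_2·V gives 5x - 3y - 4z = -50.
Solving the 3×3 linear system 2x - 4y + z = 4, 4x - y - 4z = -49, 5x - 3y - 4z = -50 (e.g. by elimination or Cramer's rule, determinant = -7) gives (-7, -3, 6).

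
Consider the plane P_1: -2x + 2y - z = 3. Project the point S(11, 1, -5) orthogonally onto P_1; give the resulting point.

Foot = S − λn with λ = (n·S − d)/|n|² = (-15 − 3)/9 = -2.
Foot = (11, 1, -5) − (-2)·(-2, 2, -1) = (7, 5, -7).

(7, 5, -7)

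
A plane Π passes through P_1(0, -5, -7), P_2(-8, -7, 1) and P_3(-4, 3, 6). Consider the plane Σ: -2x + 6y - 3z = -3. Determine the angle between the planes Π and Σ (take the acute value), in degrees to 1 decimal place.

29.5

P_1P_2 = (-8, -2, 8), P_1P_3 = (-4, 8, 13); a normal to Π is P_1P_2 × P_1P_3 = (-90, 72, -72).
Using P_1: Π has equation -90x + 72y - 72z = 144.
cos θ = |n₁·n₂| / (|n₁||n₂|) = |828| / (√18468 · √49).
θ = arccos(0.87041) ≈ 29.5°.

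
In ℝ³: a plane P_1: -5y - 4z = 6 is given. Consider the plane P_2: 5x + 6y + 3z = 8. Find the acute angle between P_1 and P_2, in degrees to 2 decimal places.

38.37

cos θ = |n₁·n₂| / (|n₁||n₂|) = |-42| / (√41 · √70).
θ = arccos(0.78399) ≈ 38.37°.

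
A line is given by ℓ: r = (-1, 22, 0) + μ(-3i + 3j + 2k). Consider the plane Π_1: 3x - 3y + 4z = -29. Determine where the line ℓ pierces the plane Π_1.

(11, 10, -8)

Substitute r = (-1, 22, 0) + t(-3, 3, 2) into the plane: -69 + (-10)t = -29, so t = -4.
Intersection: (-1, 22, 0) + (-4)·(-3, 3, 2) = (11, 10, -8).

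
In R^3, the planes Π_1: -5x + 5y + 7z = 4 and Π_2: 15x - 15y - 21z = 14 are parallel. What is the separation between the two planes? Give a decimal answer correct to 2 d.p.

0.87

Rescale Π_2 by 1/(-3): -5x + 5y + 7z = -14/3. Then distance = |4 − (-14/3)| / √99 ≈ 0.87.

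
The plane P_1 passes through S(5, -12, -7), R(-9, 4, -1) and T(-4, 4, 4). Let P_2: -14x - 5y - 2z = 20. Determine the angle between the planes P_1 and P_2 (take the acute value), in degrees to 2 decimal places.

SR = (-14, 16, 6), ST = (-9, 16, 11); a normal to P_1 is SR × ST = (80, 100, -80).
Using S: P_1 has equation 80x + 100y - 80z = -240.
cos θ = |n₁·n₂| / (|n₁||n₂|) = |-1460| / (√22800 · √225).
θ = arccos(0.64461) ≈ 49.86°.

49.86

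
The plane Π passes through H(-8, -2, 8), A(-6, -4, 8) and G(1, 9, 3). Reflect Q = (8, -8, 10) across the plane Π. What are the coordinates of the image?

HA = (2, -2, 0), HG = (9, 11, -5); a normal to Π is HA × HG = (10, 10, 40).
Using H: Π has equation 10x + 10y + 40z = 220.
λ = (n·Q − d)/|n|² = (400 − 220)/1800 = 1/10.
Reflection = Q − 2λn = (8, -8, 10) − (1/5)·(10, 10, 40) = (6, -10, 2).

(6, -10, 2)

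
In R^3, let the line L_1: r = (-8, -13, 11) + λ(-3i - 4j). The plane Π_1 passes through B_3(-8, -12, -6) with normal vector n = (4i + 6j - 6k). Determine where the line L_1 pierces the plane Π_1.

Π_1: n·r = n·B_3 gives 4x + 6y - 6z = -68.
Substitute r = (-8, -13, 11) + t(-3, -4, 0) into the plane: -176 + (-36)t = -68, so t = -3.
Intersection: (-8, -13, 11) + (-3)·(-3, -4, 0) = (1, -1, 11).

(1, -1, 11)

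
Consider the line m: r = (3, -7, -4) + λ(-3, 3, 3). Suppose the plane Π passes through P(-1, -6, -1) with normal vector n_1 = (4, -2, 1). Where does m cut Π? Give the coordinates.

Π: n_1·r = n_1·P gives 4x - 2y + z = 7.
Substitute r = (3, -7, -4) + t(-3, 3, 3) into the plane: 22 + (-15)t = 7, so t = 1.
Intersection: (3, -7, -4) + 1·(-3, 3, 3) = (0, -4, -1).

(0, -4, -1)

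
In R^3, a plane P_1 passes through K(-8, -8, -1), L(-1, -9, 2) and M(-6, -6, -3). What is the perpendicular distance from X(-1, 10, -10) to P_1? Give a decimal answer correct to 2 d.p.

7.25

KL = (7, -1, 3), KM = (2, 2, -2); a normal to P_1 is KL × KM = (-4, 20, 16).
Using K: P_1 has equation -4x + 20y + 16z = -144.
n·X − d = (-4)·(-1) + (20)·(10) + (16)·(-10) − (-144) = 188; |n| = √672.
Distance = |188| / √672 = 188/√672 ≈ 7.25.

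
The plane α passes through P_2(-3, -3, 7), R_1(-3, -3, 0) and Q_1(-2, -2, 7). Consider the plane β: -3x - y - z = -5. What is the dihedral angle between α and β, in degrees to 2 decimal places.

P_2R_1 = (0, 0, -7), P_2Q_1 = (1, 1, 0); a normal to α is P_2R_1 × P_2Q_1 = (7, -7, 0).
Using P_2: α has equation 7x - 7y = 0.
cos θ = |n₁·n₂| / (|n₁||n₂|) = |-14| / (√98 · √11).
θ = arccos(0.42640) ≈ 64.76°.

64.76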